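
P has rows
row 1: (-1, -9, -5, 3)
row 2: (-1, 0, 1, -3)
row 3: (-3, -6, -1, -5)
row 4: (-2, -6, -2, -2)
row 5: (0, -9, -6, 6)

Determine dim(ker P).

Row reduce to echelon form.
R2 ← R2 − R1: [0, 9, 6, -6]
R3 ← R3 − (3)·R1: [0, 21, 14, -14]
R4 ← R4 − (2)·R1: [0, 12, 8, -8]
R3 ← R3 − (7/3)·R2: [0, 0, 0, 0]
R4 ← R4 − (4/3)·R2: [0, 0, 0, 0]
R5 ← R5 + R2: [0, 0, 0, 0]
2 nonzero rows, so rank(P) = 2.
P has 4 columns; by rank–nullity, nullity = 4 − 2 = 2.

2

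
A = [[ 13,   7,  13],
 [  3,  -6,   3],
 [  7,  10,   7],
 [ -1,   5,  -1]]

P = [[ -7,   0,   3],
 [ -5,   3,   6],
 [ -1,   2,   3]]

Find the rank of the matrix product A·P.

2

First compute AP:
[[-139,  47, 120],
 [  6, -12, -18],
 [-106,  44, 102],
 [-17,  13,  24]]
Now row reduce the product.
R2 ← R2 + (6/139)·R1: [0, -1386/139, -1782/139]
R3 ← R3 − (106/139)·R1: [0, 1134/139, 1458/139]
R4 ← R4 − (17/139)·R1: [0, 1008/139, 1296/139]
R3 ← R3 + (9/11)·R2: [0, 0, 0]
R4 ← R4 + (8/11)·R2: [0, 0, 0]
2 nonzero rows, so rank(AP) = 2.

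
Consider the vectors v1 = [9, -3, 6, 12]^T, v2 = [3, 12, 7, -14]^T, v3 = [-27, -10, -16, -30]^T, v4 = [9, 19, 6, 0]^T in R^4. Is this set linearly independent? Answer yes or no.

Form the matrix with these vectors as rows and row reduce.
R2 ← R2 − (1/3)·R1: [0, 13, 5, -18]
R3 ← R3 + (3)·R1: [0, -19, 2, 6]
R4 ← R4 − R1: [0, 22, 0, -12]
R3 ← R3 + (19/13)·R2: [0, 0, 121/13, -264/13]
R4 ← R4 − (22/13)·R2: [0, 0, -110/13, 240/13]
R4 ← R4 + (10/11)·R3: [0, 0, 0, 0]
3 nonzero rows, so the 4 vectors span a space of dimension 3.
Since 3 < 4, the vectors are linearly dependent.

no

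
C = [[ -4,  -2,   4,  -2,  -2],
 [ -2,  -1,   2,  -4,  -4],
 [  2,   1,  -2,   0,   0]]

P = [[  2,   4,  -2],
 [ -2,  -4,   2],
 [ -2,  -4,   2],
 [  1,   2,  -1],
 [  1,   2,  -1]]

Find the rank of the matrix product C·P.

First compute CP:
[[-16, -32,  16],
 [-14, -28,  14],
 [  6,  12,  -6]]
Now row reduce the product.
R2 ← R2 − (7/8)·R1: [0, 0, 0]
R3 ← R3 + (3/8)·R1: [0, 0, 0]
1 nonzero row, so rank(CP) = 1.

1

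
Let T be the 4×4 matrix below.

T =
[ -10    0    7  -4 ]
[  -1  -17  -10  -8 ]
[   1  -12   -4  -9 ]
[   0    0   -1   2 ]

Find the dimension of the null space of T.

Row reduce to echelon form.
R2 ← R2 − (1/10)·R1: [0, -17, -107/10, -38/5]
R3 ← R3 + (1/10)·R1: [0, -12, -33/10, -47/5]
R3 ← R3 − (12/17)·R2: [0, 0, 723/170, -343/85]
R4 ← R4 + (170/723)·R3: [0, 0, 0, 760/723]
4 nonzero rows, so rank(T) = 4.
T has 4 columns; by rank–nullity, nullity = 4 − 4 = 0.

0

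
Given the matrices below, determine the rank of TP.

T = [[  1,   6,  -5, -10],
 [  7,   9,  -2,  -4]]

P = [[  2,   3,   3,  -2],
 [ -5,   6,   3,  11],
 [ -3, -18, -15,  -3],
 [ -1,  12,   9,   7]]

1

First compute TP:
[[ -3,   9,   6,   9],
 [-21,  63,  42,  63]]
Now row reduce the product.
R2 ← R2 − (7)·R1: [0, 0, 0, 0]
1 nonzero row, so rank(TP) = 1.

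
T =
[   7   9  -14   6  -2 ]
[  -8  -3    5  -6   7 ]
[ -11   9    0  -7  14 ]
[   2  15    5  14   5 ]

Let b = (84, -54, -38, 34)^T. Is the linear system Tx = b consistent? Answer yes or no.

yes

Row reduce the augmented matrix [T | b].
R2 ← R2 + (8/7)·R1: [0, 51/7, -11, 6/7, 33/7, 42]
R3 ← R3 + (11/7)·R1: [0, 162/7, -22, 17/7, 76/7, 94]
R4 ← R4 − (2/7)·R1: [0, 87/7, 9, 86/7, 39/7, 10]
R3 ← R3 − (54/17)·R2: [0, 0, 220/17, -5/17, -70/17, -670/17]
R4 ← R4 − (29/17)·R2: [0, 0, 472/17, 184/17, -42/17, -1048/17]
R4 ← R4 − (118/55)·R3: [0, 0, 0, 126/11, 70/11, 252/11]
The echelon form has 4 nonzero rows, and every pivot lies in the first 5 columns, so rank(T) = rank([T|b]) = 4.
The system is consistent.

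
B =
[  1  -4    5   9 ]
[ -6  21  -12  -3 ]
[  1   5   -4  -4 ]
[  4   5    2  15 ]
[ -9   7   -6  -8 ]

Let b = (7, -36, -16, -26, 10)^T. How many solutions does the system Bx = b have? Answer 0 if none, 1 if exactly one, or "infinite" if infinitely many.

infinite

Row reduce the augmented matrix [B | b].
R2 ← R2 + (6)·R1: [0, -3, 18, 51, 6]
R3 ← R3 − R1: [0, 9, -9, -13, -23]
R4 ← R4 − (4)·R1: [0, 21, -18, -21, -54]
R5 ← R5 + (9)·R1: [0, -29, 39, 73, 73]
R3 ← R3 + (3)·R2: [0, 0, 45, 140, -5]
R4 ← R4 + (7)·R2: [0, 0, 108, 336, -12]
R5 ← R5 − (29/3)·R2: [0, 0, -135, -420, 15]
R4 ← R4 − (12/5)·R3: [0, 0, 0, 0, 0]
R5 ← R5 + (3)·R3: [0, 0, 0, 0, 0]
The echelon form has 3 nonzero rows, and every pivot lies in the first 4 columns, so rank(B) = rank([B|b]) = 3.
The system is consistent.
rank = 3 < 4 unknowns, so there are infinitely many solutions.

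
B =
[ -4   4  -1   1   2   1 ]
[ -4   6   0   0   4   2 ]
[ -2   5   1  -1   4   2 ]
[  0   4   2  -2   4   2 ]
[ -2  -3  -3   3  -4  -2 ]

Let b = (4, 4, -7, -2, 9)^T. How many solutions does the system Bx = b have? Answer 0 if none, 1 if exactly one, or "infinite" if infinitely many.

Row reduce the augmented matrix [B | b].
R2 ← R2 − R1: [0, 2, 1, -1, 2, 1, 0]
R3 ← R3 − (1/2)·R1: [0, 3, 3/2, -3/2, 3, 3/2, -9]
R5 ← R5 − (1/2)·R1: [0, -5, -5/2, 5/2, -5, -5/2, 7]
R3 ← R3 − (3/2)·R2: [0, 0, 0, 0, 0, 0, -9]
R4 ← R4 − (2)·R2: [0, 0, 0, 0, 0, 0, -2]
R5 ← R5 + (5/2)·R2: [0, 0, 0, 0, 0, 0, 7]
R4 ← R4 − (2/9)·R3: [0, 0, 0, 0, 0, 0, 0]
R5 ← R5 + (7/9)·R3: [0, 0, 0, 0, 0, 0, 0]
The echelon form has 3 nonzero rows; the last pivot sits in the augmented column, so rank(B) = 2 but rank([B|b]) = 3.
Since the ranks differ, the system is inconsistent.
It has no solutions.

0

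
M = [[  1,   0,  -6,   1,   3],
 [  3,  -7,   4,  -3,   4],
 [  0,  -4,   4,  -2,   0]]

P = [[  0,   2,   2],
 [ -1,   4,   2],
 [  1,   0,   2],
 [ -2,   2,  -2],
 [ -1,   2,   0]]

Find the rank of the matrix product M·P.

First compute MP:
[[-11,  10, -12],
 [ 13, -20,   6],
 [ 12, -20,   4]]
Now row reduce the product.
R2 ← R2 + (13/11)·R1: [0, -90/11, -90/11]
R3 ← R3 + (12/11)·R1: [0, -100/11, -100/11]
R3 ← R3 − (10/9)·R2: [0, 0, 0]
2 nonzero rows, so rank(MP) = 2.

2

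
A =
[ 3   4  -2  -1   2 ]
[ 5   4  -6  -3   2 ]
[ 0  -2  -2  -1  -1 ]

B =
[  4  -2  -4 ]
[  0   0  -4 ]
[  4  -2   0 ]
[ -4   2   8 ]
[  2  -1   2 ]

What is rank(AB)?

2

First compute AB:
[[ 12,  -6, -32],
 [ 12,  -6, -56],
 [ -6,   3,  -2]]
Now row reduce the product.
R2 ← R2 − R1: [0, 0, -24]
R3 ← R3 + (1/2)·R1: [0, 0, -18]
R3 ← R3 − (3/4)·R2: [0, 0, 0]
2 nonzero rows, so rank(AB) = 2.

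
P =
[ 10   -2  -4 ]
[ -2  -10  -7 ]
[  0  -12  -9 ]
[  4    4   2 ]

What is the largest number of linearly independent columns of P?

Row reduce to echelon form.
R2 ← R2 + (1/5)·R1: [0, -52/5, -39/5]
R4 ← R4 − (2/5)·R1: [0, 24/5, 18/5]
R3 ← R3 − (15/13)·R2: [0, 0, 0]
R4 ← R4 + (6/13)·R2: [0, 0, 0]
Echelon form has 2 nonzero rows, so rank(P) = 2.
The rank gives the maximum number of linearly independent columns: 2.

2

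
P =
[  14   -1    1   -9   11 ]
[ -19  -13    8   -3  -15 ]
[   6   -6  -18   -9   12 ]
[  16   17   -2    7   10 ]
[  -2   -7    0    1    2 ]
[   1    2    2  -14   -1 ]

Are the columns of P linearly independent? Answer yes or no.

Row reduce P to echelon form.
R2 ← R2 + (19/14)·R1: [0, -201/14, 131/14, -213/14, -1/14]
R3 ← R3 − (3/7)·R1: [0, -39/7, -129/7, -36/7, 51/7]
R4 ← R4 − (8/7)·R1: [0, 127/7, -22/7, 121/7, -18/7]
R5 ← R5 + (1/7)·R1: [0, -50/7, 1/7, -2/7, 25/7]
R6 ← R6 − (1/14)·R1: [0, 29/14, 27/14, -187/14, -25/14]
R3 ← R3 − (26/67)·R2: [0, 0, -1478/67, 51/67, 490/67]
R4 ← R4 + (254/201)·R2: [0, 0, 1745/201, -130/67, -535/201]
R5 ← R5 − (100/201)·R2: [0, 0, -907/201, 488/67, 725/201]
R6 ← R6 + (29/201)·R2: [0, 0, 659/201, -1042/67, -361/201]
R4 ← R4 + (1745/4434)·R3: [0, 0, 0, -2425/1478, 160/739]
R5 ← R5 − (907/4434)·R3: [0, 0, 0, 10535/1478, 1560/739]
R6 ← R6 + (659/4434)·R3: [0, 0, 0, -22819/1478, -524/739]
R5 ← R5 + (2107/485)·R4: [0, 0, 0, 0, 296/97]
R6 ← R6 − (22819/2425)·R4: [0, 0, 0, 0, -1332/485]
R6 ← R6 + (9/10)·R5: [0, 0, 0, 0, 0]
5 pivots among 5 columns.
Every column is a pivot column, so the columns are linearly independent.

yes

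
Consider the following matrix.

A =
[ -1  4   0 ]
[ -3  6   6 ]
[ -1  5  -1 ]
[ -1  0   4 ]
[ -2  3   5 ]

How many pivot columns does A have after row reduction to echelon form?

2

Row reduce to echelon form.
R2 ← R2 − (3)·R1: [0, -6, 6]
R3 ← R3 − R1: [0, 1, -1]
R4 ← R4 − R1: [0, -4, 4]
R5 ← R5 − (2)·R1: [0, -5, 5]
R3 ← R3 + (1/6)·R2: [0, 0, 0]
R4 ← R4 − (2/3)·R2: [0, 0, 0]
R5 ← R5 − (5/6)·R2: [0, 0, 0]
Echelon form has 2 nonzero rows, so rank(A) = 2.
Each nonzero row contributes one pivot column: 2 pivot columns.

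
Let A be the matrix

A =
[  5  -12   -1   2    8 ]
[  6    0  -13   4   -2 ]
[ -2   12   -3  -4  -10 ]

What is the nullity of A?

Row reduce to echelon form.
R2 ← R2 − (6/5)·R1: [0, 72/5, -59/5, 8/5, -58/5]
R3 ← R3 + (2/5)·R1: [0, 36/5, -17/5, -16/5, -34/5]
R3 ← R3 − (1/2)·R2: [0, 0, 5/2, -4, -1]
3 nonzero rows, so rank(A) = 3.
A has 5 columns; by rank–nullity, nullity = 5 − 3 = 2.

2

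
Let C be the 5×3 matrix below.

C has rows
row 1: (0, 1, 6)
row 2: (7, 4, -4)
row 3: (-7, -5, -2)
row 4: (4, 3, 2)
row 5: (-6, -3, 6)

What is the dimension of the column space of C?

Row reduce to echelon form.
Swap R1 ↔ R2
R3 ← R3 + R1: [0, -1, -6]
R4 ← R4 − (4/7)·R1: [0, 5/7, 30/7]
R5 ← R5 + (6/7)·R1: [0, 3/7, 18/7]
R3 ← R3 + R2: [0, 0, 0]
R4 ← R4 − (5/7)·R2: [0, 0, 0]
R5 ← R5 − (3/7)·R2: [0, 0, 0]
Echelon form has 2 nonzero rows, so rank(C) = 2.
The column space has dimension equal to the rank: 2.

2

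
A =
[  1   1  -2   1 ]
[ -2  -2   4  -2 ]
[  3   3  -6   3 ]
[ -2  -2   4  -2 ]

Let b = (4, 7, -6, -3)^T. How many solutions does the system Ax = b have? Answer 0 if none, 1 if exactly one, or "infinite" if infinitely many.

0

Row reduce the augmented matrix [A | b].
R2 ← R2 + (2)·R1: [0, 0, 0, 0, 15]
R3 ← R3 − (3)·R1: [0, 0, 0, 0, -18]
R4 ← R4 + (2)·R1: [0, 0, 0, 0, 5]
R3 ← R3 + (6/5)·R2: [0, 0, 0, 0, 0]
R4 ← R4 − (1/3)·R2: [0, 0, 0, 0, 0]
The echelon form has 2 nonzero rows; the last pivot sits in the augmented column, so rank(A) = 1 but rank([A|b]) = 2.
Since the ranks differ, the system is inconsistent.
It has no solutions.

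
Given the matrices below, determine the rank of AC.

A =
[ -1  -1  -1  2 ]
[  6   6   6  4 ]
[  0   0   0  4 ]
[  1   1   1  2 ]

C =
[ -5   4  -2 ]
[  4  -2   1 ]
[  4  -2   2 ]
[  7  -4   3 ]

First compute AC:
[[ 11,  -8,   5],
 [ 46, -16,  18],
 [ 28, -16,  12],
 [ 17,  -8,   7]]
Now row reduce the product.
R2 ← R2 − (46/11)·R1: [0, 192/11, -32/11]
R3 ← R3 − (28/11)·R1: [0, 48/11, -8/11]
R4 ← R4 − (17/11)·R1: [0, 48/11, -8/11]
R3 ← R3 − (1/4)·R2: [0, 0, 0]
R4 ← R4 − (1/4)·R2: [0, 0, 0]
2 nonzero rows, so rank(AC) = 2.

2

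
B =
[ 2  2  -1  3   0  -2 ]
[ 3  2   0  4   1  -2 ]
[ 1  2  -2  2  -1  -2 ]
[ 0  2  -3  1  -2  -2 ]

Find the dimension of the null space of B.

4

Row reduce to echelon form.
R2 ← R2 − (3/2)·R1: [0, -1, 3/2, -1/2, 1, 1]
R3 ← R3 − (1/2)·R1: [0, 1, -3/2, 1/2, -1, -1]
R3 ← R3 + R2: [0, 0, 0, 0, 0, 0]
R4 ← R4 + (2)·R2: [0, 0, 0, 0, 0, 0]
2 nonzero rows, so rank(B) = 2.
B has 6 columns; by rank–nullity, nullity = 6 − 2 = 4.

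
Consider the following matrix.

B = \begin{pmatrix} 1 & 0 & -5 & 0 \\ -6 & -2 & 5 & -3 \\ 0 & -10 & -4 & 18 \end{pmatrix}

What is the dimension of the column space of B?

3

Row reduce to echelon form.
R2 ← R2 + (6)·R1: [0, -2, -25, -3]
R3 ← R3 − (5)·R2: [0, 0, 121, 33]
Echelon form has 3 nonzero rows, so rank(B) = 3.
The column space has dimension equal to the rank: 3.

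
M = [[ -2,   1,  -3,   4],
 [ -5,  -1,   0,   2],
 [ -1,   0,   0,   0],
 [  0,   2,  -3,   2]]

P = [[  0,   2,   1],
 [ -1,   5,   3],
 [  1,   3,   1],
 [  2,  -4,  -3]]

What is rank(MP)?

First compute MP:
[[  4, -24, -14],
 [  5, -23, -14],
 [  0,  -2,  -1],
 [ -1,  -7,  -3]]
Now row reduce the product.
R2 ← R2 − (5/4)·R1: [0, 7, 7/2]
R4 ← R4 + (1/4)·R1: [0, -13, -13/2]
R3 ← R3 + (2/7)·R2: [0, 0, 0]
R4 ← R4 + (13/7)·R2: [0, 0, 0]
2 nonzero rows, so rank(MP) = 2.

2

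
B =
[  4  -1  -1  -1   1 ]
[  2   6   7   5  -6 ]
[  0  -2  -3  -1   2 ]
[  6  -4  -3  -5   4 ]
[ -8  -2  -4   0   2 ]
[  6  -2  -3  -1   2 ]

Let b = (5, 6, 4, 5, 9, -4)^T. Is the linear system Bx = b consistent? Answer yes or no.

no

Row reduce the augmented matrix [B | b].
R2 ← R2 − (1/2)·R1: [0, 13/2, 15/2, 11/2, -13/2, 7/2]
R4 ← R4 − (3/2)·R1: [0, -5/2, -3/2, -7/2, 5/2, -5/2]
R5 ← R5 + (2)·R1: [0, -4, -6, -2, 4, 19]
R6 ← R6 − (3/2)·R1: [0, -1/2, -3/2, 1/2, 1/2, -23/2]
R3 ← R3 + (4/13)·R2: [0, 0, -9/13, 9/13, 0, 66/13]
R4 ← R4 + (5/13)·R2: [0, 0, 18/13, -18/13, 0, -15/13]
R5 ← R5 + (8/13)·R2: [0, 0, -18/13, 18/13, 0, 275/13]
R6 ← R6 + (1/13)·R2: [0, 0, -12/13, 12/13, 0, -146/13]
R4 ← R4 + (2)·R3: [0, 0, 0, 0, 0, 9]
R5 ← R5 − (2)·R3: [0, 0, 0, 0, 0, 11]
R6 ← R6 − (4/3)·R3: [0, 0, 0, 0, 0, -18]
R5 ← R5 − (11/9)·R4: [0, 0, 0, 0, 0, 0]
R6 ← R6 + (2)·R4: [0, 0, 0, 0, 0, 0]
The echelon form has 4 nonzero rows; the last pivot sits in the augmented column, so rank(B) = 3 but rank([B|b]) = 4.
Since the ranks differ, the system is inconsistent.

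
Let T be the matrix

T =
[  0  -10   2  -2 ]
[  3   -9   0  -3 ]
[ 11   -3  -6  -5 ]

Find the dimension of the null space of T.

Row reduce to echelon form.
Swap R1 ↔ R2
R3 ← R3 − (11/3)·R1: [0, 30, -6, 6]
R3 ← R3 + (3)·R2: [0, 0, 0, 0]
2 nonzero rows, so rank(T) = 2.
T has 4 columns; by rank–nullity, nullity = 4 − 2 = 2.

2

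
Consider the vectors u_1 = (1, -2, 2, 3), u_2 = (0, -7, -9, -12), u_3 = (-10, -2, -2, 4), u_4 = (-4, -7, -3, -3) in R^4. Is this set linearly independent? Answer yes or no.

yes

Form the matrix with these vectors as rows and row reduce.
R3 ← R3 + (10)·R1: [0, -22, 18, 34]
R4 ← R4 + (4)·R1: [0, -15, 5, 9]
R3 ← R3 − (22/7)·R2: [0, 0, 324/7, 502/7]
R4 ← R4 − (15/7)·R2: [0, 0, 170/7, 243/7]
R4 ← R4 − (85/162)·R3: [0, 0, 0, -236/81]
4 nonzero rows, so the 4 vectors span a space of dimension 4.
Since 4 = 4, the vectors are linearly independent.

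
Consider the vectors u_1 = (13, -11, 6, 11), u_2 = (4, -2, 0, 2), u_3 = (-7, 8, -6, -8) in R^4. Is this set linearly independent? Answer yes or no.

no

Form the matrix with these vectors as rows and row reduce.
R2 ← R2 − (4/13)·R1: [0, 18/13, -24/13, -18/13]
R3 ← R3 + (7/13)·R1: [0, 27/13, -36/13, -27/13]
R3 ← R3 − (3/2)·R2: [0, 0, 0, 0]
2 nonzero rows, so the 3 vectors span a space of dimension 2.
Since 2 < 3, the vectors are linearly dependent.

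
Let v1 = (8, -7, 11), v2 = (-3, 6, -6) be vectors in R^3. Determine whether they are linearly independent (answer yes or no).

Form the matrix with these vectors as rows and row reduce.
R2 ← R2 + (3/8)·R1: [0, 27/8, -15/8]
2 nonzero rows, so the 2 vectors span a space of dimension 2.
Since 2 = 2, the vectors are linearly independent.

yes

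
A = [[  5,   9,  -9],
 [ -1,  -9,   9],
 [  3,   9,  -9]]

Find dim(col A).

2

Row reduce to echelon form.
R2 ← R2 + (1/5)·R1: [0, -36/5, 36/5]
R3 ← R3 − (3/5)·R1: [0, 18/5, -18/5]
R3 ← R3 + (1/2)·R2: [0, 0, 0]
Echelon form has 2 nonzero rows, so rank(A) = 2.
The column space has dimension equal to the rank: 2.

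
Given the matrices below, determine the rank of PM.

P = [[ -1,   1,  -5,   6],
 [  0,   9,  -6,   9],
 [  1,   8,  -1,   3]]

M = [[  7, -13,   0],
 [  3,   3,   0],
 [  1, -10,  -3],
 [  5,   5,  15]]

2

First compute PM:
[[ 21,  96, 105],
 [ 66, 132, 153],
 [ 45,  36,  48]]
Now row reduce the product.
R2 ← R2 − (22/7)·R1: [0, -1188/7, -177]
R3 ← R3 − (15/7)·R1: [0, -1188/7, -177]
R3 ← R3 − R2: [0, 0, 0]
2 nonzero rows, so rank(PM) = 2.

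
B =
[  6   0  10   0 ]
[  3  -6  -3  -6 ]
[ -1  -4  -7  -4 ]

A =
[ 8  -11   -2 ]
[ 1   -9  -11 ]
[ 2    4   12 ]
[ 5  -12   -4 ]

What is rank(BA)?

2

First compute BA:
[[ 68, -26, 108],
 [-18,  81,  48],
 [-46,  67, -22]]
Now row reduce the product.
R2 ← R2 + (9/34)·R1: [0, 1260/17, 1302/17]
R3 ← R3 + (23/34)·R1: [0, 840/17, 868/17]
R3 ← R3 − (2/3)·R2: [0, 0, 0]
2 nonzero rows, so rank(BA) = 2.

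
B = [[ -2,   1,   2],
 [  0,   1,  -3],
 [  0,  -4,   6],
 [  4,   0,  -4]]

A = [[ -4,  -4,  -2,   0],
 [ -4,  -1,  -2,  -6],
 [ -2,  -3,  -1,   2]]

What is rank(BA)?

First compute BA:
[[  0,   1,   0,  -2],
 [  2,   8,   1, -12],
 [  4, -14,   2,  36],
 [ -8,  -4,  -4,  -8]]
Now row reduce the product.
Swap R1 ↔ R2
R3 ← R3 − (2)·R1: [0, -30, 0, 60]
R4 ← R4 + (4)·R1: [0, 28, 0, -56]
R3 ← R3 + (30)·R2: [0, 0, 0, 0]
R4 ← R4 − (28)·R2: [0, 0, 0, 0]
2 nonzero rows, so rank(BA) = 2.

2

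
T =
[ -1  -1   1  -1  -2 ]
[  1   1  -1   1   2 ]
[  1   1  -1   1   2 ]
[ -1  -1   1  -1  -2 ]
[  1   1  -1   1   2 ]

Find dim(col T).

Row reduce to echelon form.
R2 ← R2 + R1: [0, 0, 0, 0, 0]
R3 ← R3 + R1: [0, 0, 0, 0, 0]
R4 ← R4 − R1: [0, 0, 0, 0, 0]
R5 ← R5 + R1: [0, 0, 0, 0, 0]
Echelon form has 1 nonzero row, so rank(T) = 1.
The column space has dimension equal to the rank: 1.

1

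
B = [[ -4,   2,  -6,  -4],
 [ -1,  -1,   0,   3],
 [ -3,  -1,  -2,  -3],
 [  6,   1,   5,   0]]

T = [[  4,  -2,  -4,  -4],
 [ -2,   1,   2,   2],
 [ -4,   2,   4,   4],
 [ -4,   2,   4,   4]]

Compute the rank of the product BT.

First compute BT:
[[ 20, -10, -20, -20],
 [-14,   7,  14,  14],
 [ 10,  -5, -10, -10],
 [  2,  -1,  -2,  -2]]
Now row reduce the product.
R2 ← R2 + (7/10)·R1: [0, 0, 0, 0]
R3 ← R3 − (1/2)·R1: [0, 0, 0, 0]
R4 ← R4 − (1/10)·R1: [0, 0, 0, 0]
1 nonzero row, so rank(BT) = 1.

1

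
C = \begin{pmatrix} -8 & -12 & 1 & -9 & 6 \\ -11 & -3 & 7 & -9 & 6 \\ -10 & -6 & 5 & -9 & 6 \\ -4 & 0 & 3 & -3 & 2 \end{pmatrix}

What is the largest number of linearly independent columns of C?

Row reduce to echelon form.
R2 ← R2 − (11/8)·R1: [0, 27/2, 45/8, 27/8, -9/4]
R3 ← R3 − (5/4)·R1: [0, 9, 15/4, 9/4, -3/2]
R4 ← R4 − (1/2)·R1: [0, 6, 5/2, 3/2, -1]
R3 ← R3 − (2/3)·R2: [0, 0, 0, 0, 0]
R4 ← R4 − (4/9)·R2: [0, 0, 0, 0, 0]
Echelon form has 2 nonzero rows, so rank(C) = 2.
The rank gives the maximum number of linearly independent columns: 2.

2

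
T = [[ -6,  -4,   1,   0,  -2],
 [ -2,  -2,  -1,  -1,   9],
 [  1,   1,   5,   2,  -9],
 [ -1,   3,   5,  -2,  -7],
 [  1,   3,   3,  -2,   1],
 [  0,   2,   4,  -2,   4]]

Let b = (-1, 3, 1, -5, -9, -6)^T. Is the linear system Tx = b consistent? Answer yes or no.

no

Row reduce the augmented matrix [T | b].
R2 ← R2 − (1/3)·R1: [0, -2/3, -4/3, -1, 29/3, 10/3]
R3 ← R3 + (1/6)·R1: [0, 1/3, 31/6, 2, -28/3, 5/6]
R4 ← R4 − (1/6)·R1: [0, 11/3, 29/6, -2, -20/3, -29/6]
R5 ← R5 + (1/6)·R1: [0, 7/3, 19/6, -2, 2/3, -55/6]
R3 ← R3 + (1/2)·R2: [0, 0, 9/2, 3/2, -9/2, 5/2]
R4 ← R4 + (11/2)·R2: [0, 0, -5/2, -15/2, 93/2, 27/2]
R5 ← R5 + (7/2)·R2: [0, 0, -3/2, -11/2, 69/2, 5/2]
R6 ← R6 + (3)·R2: [0, 0, 0, -5, 33, 4]
R4 ← R4 + (5/9)·R3: [0, 0, 0, -20/3, 44, 134/9]
R5 ← R5 + (1/3)·R3: [0, 0, 0, -5, 33, 10/3]
R5 ← R5 − (3/4)·R4: [0, 0, 0, 0, 0, -47/6]
R6 ← R6 − (3/4)·R4: [0, 0, 0, 0, 0, -43/6]
R6 ← R6 − (43/47)·R5: [0, 0, 0, 0, 0, 0]
The echelon form has 5 nonzero rows; the last pivot sits in the augmented column, so rank(T) = 4 but rank([T|b]) = 5.
Since the ranks differ, the system is inconsistent.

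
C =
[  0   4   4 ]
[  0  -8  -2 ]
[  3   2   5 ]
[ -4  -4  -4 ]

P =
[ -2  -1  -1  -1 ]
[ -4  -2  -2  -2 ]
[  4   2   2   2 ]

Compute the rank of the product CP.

1

First compute CP:
[[  0,   0,   0,   0],
 [ 24,  12,  12,  12],
 [  6,   3,   3,   3],
 [  8,   4,   4,   4]]
Now row reduce the product.
Swap R1 ↔ R2
R3 ← R3 − (1/4)·R1: [0, 0, 0, 0]
R4 ← R4 − (1/3)·R1: [0, 0, 0, 0]
1 nonzero row, so rank(CP) = 1.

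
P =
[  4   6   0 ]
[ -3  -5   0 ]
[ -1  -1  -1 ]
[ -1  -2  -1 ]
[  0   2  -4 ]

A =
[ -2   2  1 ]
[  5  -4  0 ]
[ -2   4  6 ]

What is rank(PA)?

First compute PA:
[[ 22, -16,   4],
 [-19,  14,  -3],
 [ -1,  -2,  -7],
 [ -6,   2,  -7],
 [ 18, -24, -24]]
Now row reduce the product.
R2 ← R2 + (19/22)·R1: [0, 2/11, 5/11]
R3 ← R3 + (1/22)·R1: [0, -30/11, -75/11]
R4 ← R4 + (3/11)·R1: [0, -26/11, -65/11]
R5 ← R5 − (9/11)·R1: [0, -120/11, -300/11]
R3 ← R3 + (15)·R2: [0, 0, 0]
R4 ← R4 + (13)·R2: [0, 0, 0]
R5 ← R5 + (60)·R2: [0, 0, 0]
2 nonzero rows, so rank(PA) = 2.

2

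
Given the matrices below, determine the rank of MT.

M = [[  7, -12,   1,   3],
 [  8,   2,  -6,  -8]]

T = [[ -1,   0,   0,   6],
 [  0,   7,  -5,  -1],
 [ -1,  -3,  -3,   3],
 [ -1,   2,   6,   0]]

First compute MT:
[[-11, -81,  75,  57],
 [  6,  16, -40,  28]]
Now row reduce the product.
R2 ← R2 + (6/11)·R1: [0, -310/11, 10/11, 650/11]
2 nonzero rows, so rank(MT) = 2.

2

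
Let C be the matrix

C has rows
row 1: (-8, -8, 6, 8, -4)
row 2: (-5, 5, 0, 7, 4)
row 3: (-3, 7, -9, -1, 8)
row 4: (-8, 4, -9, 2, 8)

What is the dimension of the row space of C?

3

Row reduce to echelon form.
R2 ← R2 − (5/8)·R1: [0, 10, -15/4, 2, 13/2]
R3 ← R3 − (3/8)·R1: [0, 10, -45/4, -4, 19/2]
R4 ← R4 − R1: [0, 12, -15, -6, 12]
R3 ← R3 − R2: [0, 0, -15/2, -6, 3]
R4 ← R4 − (6/5)·R2: [0, 0, -21/2, -42/5, 21/5]
R4 ← R4 − (7/5)·R3: [0, 0, 0, 0, 0]
Echelon form has 3 nonzero rows, so rank(C) = 3.
The row space has dimension equal to the rank: 3.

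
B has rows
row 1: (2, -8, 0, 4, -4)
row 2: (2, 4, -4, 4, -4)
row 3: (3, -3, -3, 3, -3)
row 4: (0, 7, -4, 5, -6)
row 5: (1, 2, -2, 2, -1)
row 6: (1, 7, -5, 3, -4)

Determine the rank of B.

5

Row reduce to echelon form.
R2 ← R2 − R1: [0, 12, -4, 0, 0]
R3 ← R3 − (3/2)·R1: [0, 9, -3, -3, 3]
R5 ← R5 − (1/2)·R1: [0, 6, -2, 0, 1]
R6 ← R6 − (1/2)·R1: [0, 11, -5, 1, -2]
R3 ← R3 − (3/4)·R2: [0, 0, 0, -3, 3]
R4 ← R4 − (7/12)·R2: [0, 0, -5/3, 5, -6]
R5 ← R5 − (1/2)·R2: [0, 0, 0, 0, 1]
R6 ← R6 − (11/12)·R2: [0, 0, -4/3, 1, -2]
Swap R3 ↔ R4
R6 ← R6 − (4/5)·R3: [0, 0, 0, -3, 14/5]
R6 ← R6 − R4: [0, 0, 0, 0, -1/5]
R6 ← R6 + (1/5)·R5: [0, 0, 0, 0, 0]
Echelon form has 5 nonzero rows, so rank(B) = 5.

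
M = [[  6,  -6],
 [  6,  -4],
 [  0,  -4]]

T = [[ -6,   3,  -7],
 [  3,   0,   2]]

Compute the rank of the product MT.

2

First compute MT:
[[-54,  18, -54],
 [-48,  18, -50],
 [-12,   0,  -8]]
Now row reduce the product.
R2 ← R2 − (8/9)·R1: [0, 2, -2]
R3 ← R3 − (2/9)·R1: [0, -4, 4]
R3 ← R3 + (2)·R2: [0, 0, 0]
2 nonzero rows, so rank(MT) = 2.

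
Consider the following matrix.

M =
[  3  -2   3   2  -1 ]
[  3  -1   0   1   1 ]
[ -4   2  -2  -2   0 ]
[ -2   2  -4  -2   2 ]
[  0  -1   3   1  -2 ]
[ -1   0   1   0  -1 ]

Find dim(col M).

2

Row reduce to echelon form.
R2 ← R2 − R1: [0, 1, -3, -1, 2]
R3 ← R3 + (4/3)·R1: [0, -2/3, 2, 2/3, -4/3]
R4 ← R4 + (2/3)·R1: [0, 2/3, -2, -2/3, 4/3]
R6 ← R6 + (1/3)·R1: [0, -2/3, 2, 2/3, -4/3]
R3 ← R3 + (2/3)·R2: [0, 0, 0, 0, 0]
R4 ← R4 − (2/3)·R2: [0, 0, 0, 0, 0]
R5 ← R5 + R2: [0, 0, 0, 0, 0]
R6 ← R6 + (2/3)·R2: [0, 0, 0, 0, 0]
Echelon form has 2 nonzero rows, so rank(M) = 2.
The column space has dimension equal to the rank: 2.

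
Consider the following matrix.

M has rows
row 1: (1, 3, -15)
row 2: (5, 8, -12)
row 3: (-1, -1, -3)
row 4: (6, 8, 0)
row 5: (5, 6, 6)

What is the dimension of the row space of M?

Row reduce to echelon form.
R2 ← R2 − (5)·R1: [0, -7, 63]
R3 ← R3 + R1: [0, 2, -18]
R4 ← R4 − (6)·R1: [0, -10, 90]
R5 ← R5 − (5)·R1: [0, -9, 81]
R3 ← R3 + (2/7)·R2: [0, 0, 0]
R4 ← R4 − (10/7)·R2: [0, 0, 0]
R5 ← R5 − (9/7)·R2: [0, 0, 0]
Echelon form has 2 nonzero rows, so rank(M) = 2.
The row space has dimension equal to the rank: 2.

2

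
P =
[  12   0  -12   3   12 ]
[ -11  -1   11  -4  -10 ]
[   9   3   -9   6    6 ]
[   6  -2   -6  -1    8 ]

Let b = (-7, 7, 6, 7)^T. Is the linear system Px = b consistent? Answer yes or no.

Row reduce the augmented matrix [P | b].
R2 ← R2 + (11/12)·R1: [0, -1, 0, -5/4, 1, 7/12]
R3 ← R3 − (3/4)·R1: [0, 3, 0, 15/4, -3, 45/4]
R4 ← R4 − (1/2)·R1: [0, -2, 0, -5/2, 2, 21/2]
R3 ← R3 + (3)·R2: [0, 0, 0, 0, 0, 13]
R4 ← R4 − (2)·R2: [0, 0, 0, 0, 0, 28/3]
R4 ← R4 − (28/39)·R3: [0, 0, 0, 0, 0, 0]
The echelon form has 3 nonzero rows; the last pivot sits in the augmented column, so rank(P) = 2 but rank([P|b]) = 3.
Since the ranks differ, the system is inconsistent.

no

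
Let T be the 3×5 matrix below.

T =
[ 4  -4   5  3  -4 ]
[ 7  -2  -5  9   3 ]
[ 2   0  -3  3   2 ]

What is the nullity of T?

3

Row reduce to echelon form.
R2 ← R2 − (7/4)·R1: [0, 5, -55/4, 15/4, 10]
R3 ← R3 − (1/2)·R1: [0, 2, -11/2, 3/2, 4]
R3 ← R3 − (2/5)·R2: [0, 0, 0, 0, 0]
2 nonzero rows, so rank(T) = 2.
T has 5 columns; by rank–nullity, nullity = 5 − 2 = 3.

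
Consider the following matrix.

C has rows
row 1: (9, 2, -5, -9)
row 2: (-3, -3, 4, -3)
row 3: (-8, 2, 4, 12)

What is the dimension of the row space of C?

3

Row reduce to echelon form.
R2 ← R2 + (1/3)·R1: [0, -7/3, 7/3, -6]
R3 ← R3 + (8/9)·R1: [0, 34/9, -4/9, 4]
R3 ← R3 + (34/21)·R2: [0, 0, 10/3, -40/7]
Echelon form has 3 nonzero rows, so rank(C) = 3.
The row space has dimension equal to the rank: 3.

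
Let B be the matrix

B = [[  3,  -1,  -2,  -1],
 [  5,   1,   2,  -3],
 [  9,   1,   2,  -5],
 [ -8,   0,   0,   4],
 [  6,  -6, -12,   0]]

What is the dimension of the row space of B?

2

Row reduce to echelon form.
R2 ← R2 − (5/3)·R1: [0, 8/3, 16/3, -4/3]
R3 ← R3 − (3)·R1: [0, 4, 8, -2]
R4 ← R4 + (8/3)·R1: [0, -8/3, -16/3, 4/3]
R5 ← R5 − (2)·R1: [0, -4, -8, 2]
R3 ← R3 − (3/2)·R2: [0, 0, 0, 0]
R4 ← R4 + R2: [0, 0, 0, 0]
R5 ← R5 + (3/2)·R2: [0, 0, 0, 0]
Echelon form has 2 nonzero rows, so rank(B) = 2.
The row space has dimension equal to the rank: 2.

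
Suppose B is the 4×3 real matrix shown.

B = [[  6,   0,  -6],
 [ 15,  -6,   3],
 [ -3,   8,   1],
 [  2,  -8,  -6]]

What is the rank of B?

Row reduce to echelon form.
R2 ← R2 − (5/2)·R1: [0, -6, 18]
R3 ← R3 + (1/2)·R1: [0, 8, -2]
R4 ← R4 − (1/3)·R1: [0, -8, -4]
R3 ← R3 + (4/3)·R2: [0, 0, 22]
R4 ← R4 − (4/3)·R2: [0, 0, -28]
R4 ← R4 + (14/11)·R3: [0, 0, 0]
Echelon form has 3 nonzero rows, so rank(B) = 3.

3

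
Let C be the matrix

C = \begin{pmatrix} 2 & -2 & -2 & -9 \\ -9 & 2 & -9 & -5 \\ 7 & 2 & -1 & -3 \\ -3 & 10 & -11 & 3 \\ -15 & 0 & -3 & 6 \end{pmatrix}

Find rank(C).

Row reduce to echelon form.
R2 ← R2 + (9/2)·R1: [0, -7, -18, -91/2]
R3 ← R3 − (7/2)·R1: [0, 9, 6, 57/2]
R4 ← R4 + (3/2)·R1: [0, 7, -14, -21/2]
R5 ← R5 + (15/2)·R1: [0, -15, -18, -123/2]
R3 ← R3 + (9/7)·R2: [0, 0, -120/7, -30]
R4 ← R4 + R2: [0, 0, -32, -56]
R5 ← R5 − (15/7)·R2: [0, 0, 144/7, 36]
R4 ← R4 − (28/15)·R3: [0, 0, 0, 0]
R5 ← R5 + (6/5)·R3: [0, 0, 0, 0]
Echelon form has 3 nonzero rows, so rank(C) = 3.

3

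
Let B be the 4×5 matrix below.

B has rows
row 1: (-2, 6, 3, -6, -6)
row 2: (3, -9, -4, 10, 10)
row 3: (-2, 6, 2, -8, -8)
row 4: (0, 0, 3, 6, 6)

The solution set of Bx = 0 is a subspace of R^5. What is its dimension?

Row reduce to echelon form.
R2 ← R2 + (3/2)·R1: [0, 0, 1/2, 1, 1]
R3 ← R3 − R1: [0, 0, -1, -2, -2]
R3 ← R3 + (2)·R2: [0, 0, 0, 0, 0]
R4 ← R4 − (6)·R2: [0, 0, 0, 0, 0]
2 nonzero rows, so rank(B) = 2.
B has 5 columns; by rank–nullity, nullity = 5 − 2 = 3.

3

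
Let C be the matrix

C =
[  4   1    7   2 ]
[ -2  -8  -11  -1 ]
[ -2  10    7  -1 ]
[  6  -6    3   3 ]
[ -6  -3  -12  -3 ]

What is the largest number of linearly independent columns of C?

2

Row reduce to echelon form.
R2 ← R2 + (1/2)·R1: [0, -15/2, -15/2, 0]
R3 ← R3 + (1/2)·R1: [0, 21/2, 21/2, 0]
R4 ← R4 − (3/2)·R1: [0, -15/2, -15/2, 0]
R5 ← R5 + (3/2)·R1: [0, -3/2, -3/2, 0]
R3 ← R3 + (7/5)·R2: [0, 0, 0, 0]
R4 ← R4 − R2: [0, 0, 0, 0]
R5 ← R5 − (1/5)·R2: [0, 0, 0, 0]
Echelon form has 2 nonzero rows, so rank(C) = 2.
The rank gives the maximum number of linearly independent columns: 2.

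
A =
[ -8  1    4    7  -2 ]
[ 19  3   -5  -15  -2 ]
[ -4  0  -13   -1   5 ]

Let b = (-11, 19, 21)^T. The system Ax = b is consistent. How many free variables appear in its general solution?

2

Row reduce the augmented matrix [A | b].
R2 ← R2 + (19/8)·R1: [0, 43/8, 9/2, 13/8, -27/4, -57/8]
R3 ← R3 − (1/2)·R1: [0, -1/2, -15, -9/2, 6, 53/2]
R3 ← R3 + (4/43)·R2: [0, 0, -627/43, -187/43, 231/43, 1111/43]
The echelon form has 3 nonzero rows, and every pivot lies in the first 5 columns, so rank(A) = rank([A|b]) = 3.
The system is consistent.
Free variables = (unknowns) − (rank) = 5 − 3 = 2.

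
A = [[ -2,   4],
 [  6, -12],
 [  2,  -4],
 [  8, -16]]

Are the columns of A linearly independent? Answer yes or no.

no

Row reduce A to echelon form.
R2 ← R2 + (3)·R1: [0, 0]
R3 ← R3 + R1: [0, 0]
R4 ← R4 + (4)·R1: [0, 0]
1 pivot among 2 columns.
Only 1 < 2 pivot columns, so the columns are linearly dependent.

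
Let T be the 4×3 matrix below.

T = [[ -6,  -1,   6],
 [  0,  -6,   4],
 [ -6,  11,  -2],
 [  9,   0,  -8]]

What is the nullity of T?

Row reduce to echelon form.
R3 ← R3 − R1: [0, 12, -8]
R4 ← R4 + (3/2)·R1: [0, -3/2, 1]
R3 ← R3 + (2)·R2: [0, 0, 0]
R4 ← R4 − (1/4)·R2: [0, 0, 0]
2 nonzero rows, so rank(T) = 2.
T has 3 columns; by rank–nullity, nullity = 3 − 2 = 1.

1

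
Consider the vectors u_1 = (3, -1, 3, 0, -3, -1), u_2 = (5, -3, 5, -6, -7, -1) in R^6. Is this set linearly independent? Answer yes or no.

Form the matrix with these vectors as rows and row reduce.
R2 ← R2 − (5/3)·R1: [0, -4/3, 0, -6, -2, 2/3]
2 nonzero rows, so the 2 vectors span a space of dimension 2.
Since 2 = 2, the vectors are linearly independent.

yes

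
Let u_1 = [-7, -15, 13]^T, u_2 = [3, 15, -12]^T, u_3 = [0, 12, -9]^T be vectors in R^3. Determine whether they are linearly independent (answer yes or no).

no

Form the matrix with these vectors as rows and row reduce.
R2 ← R2 + (3/7)·R1: [0, 60/7, -45/7]
R3 ← R3 − (7/5)·R2: [0, 0, 0]
2 nonzero rows, so the 3 vectors span a space of dimension 2.
Since 2 < 3, the vectors are linearly dependent.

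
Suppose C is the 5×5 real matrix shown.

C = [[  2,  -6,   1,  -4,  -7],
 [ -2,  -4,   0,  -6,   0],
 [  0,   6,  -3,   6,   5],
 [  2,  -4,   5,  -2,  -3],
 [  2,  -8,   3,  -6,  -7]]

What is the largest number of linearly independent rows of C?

4

Row reduce to echelon form.
R2 ← R2 + R1: [0, -10, 1, -10, -7]
R4 ← R4 − R1: [0, 2, 4, 2, 4]
R5 ← R5 − R1: [0, -2, 2, -2, 0]
R3 ← R3 + (3/5)·R2: [0, 0, -12/5, 0, 4/5]
R4 ← R4 + (1/5)·R2: [0, 0, 21/5, 0, 13/5]
R5 ← R5 − (1/5)·R2: [0, 0, 9/5, 0, 7/5]
R4 ← R4 + (7/4)·R3: [0, 0, 0, 0, 4]
R5 ← R5 + (3/4)·R3: [0, 0, 0, 0, 2]
R5 ← R5 − (1/2)·R4: [0, 0, 0, 0, 0]
Echelon form has 4 nonzero rows, so rank(C) = 4.
The rank gives the maximum number of linearly independent rows: 4.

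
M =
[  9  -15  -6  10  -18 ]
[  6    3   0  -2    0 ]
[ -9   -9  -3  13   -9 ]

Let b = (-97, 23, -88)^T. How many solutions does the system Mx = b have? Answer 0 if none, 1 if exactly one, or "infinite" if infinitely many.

infinite

Row reduce the augmented matrix [M | b].
R2 ← R2 − (2/3)·R1: [0, 13, 4, -26/3, 12, 263/3]
R3 ← R3 + R1: [0, -24, -9, 23, -27, -185]
R3 ← R3 + (24/13)·R2: [0, 0, -21/13, 7, -63/13, -301/13]
The echelon form has 3 nonzero rows, and every pivot lies in the first 5 columns, so rank(M) = rank([M|b]) = 3.
The system is consistent.
rank = 3 < 5 unknowns, so there are infinitely many solutions.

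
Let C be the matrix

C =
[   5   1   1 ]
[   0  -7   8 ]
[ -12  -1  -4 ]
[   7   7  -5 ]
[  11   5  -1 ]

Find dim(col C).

Row reduce to echelon form.
R3 ← R3 + (12/5)·R1: [0, 7/5, -8/5]
R4 ← R4 − (7/5)·R1: [0, 28/5, -32/5]
R5 ← R5 − (11/5)·R1: [0, 14/5, -16/5]
R3 ← R3 + (1/5)·R2: [0, 0, 0]
R4 ← R4 + (4/5)·R2: [0, 0, 0]
R5 ← R5 + (2/5)·R2: [0, 0, 0]
Echelon form has 2 nonzero rows, so rank(C) = 2.
The column space has dimension equal to the rank: 2.

2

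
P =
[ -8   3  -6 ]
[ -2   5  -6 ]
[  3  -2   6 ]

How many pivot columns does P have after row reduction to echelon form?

Row reduce to echelon form.
R2 ← R2 − (1/4)·R1: [0, 17/4, -9/2]
R3 ← R3 + (3/8)·R1: [0, -7/8, 15/4]
R3 ← R3 + (7/34)·R2: [0, 0, 48/17]
Echelon form has 3 nonzero rows, so rank(P) = 3.
Each nonzero row contributes one pivot column: 3 pivot columns.

3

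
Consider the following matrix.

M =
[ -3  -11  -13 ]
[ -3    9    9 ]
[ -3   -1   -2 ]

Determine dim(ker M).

Row reduce to echelon form.
R2 ← R2 − R1: [0, 20, 22]
R3 ← R3 − R1: [0, 10, 11]
R3 ← R3 − (1/2)·R2: [0, 0, 0]
2 nonzero rows, so rank(M) = 2.
M has 3 columns; by rank–nullity, nullity = 3 − 2 = 1.

1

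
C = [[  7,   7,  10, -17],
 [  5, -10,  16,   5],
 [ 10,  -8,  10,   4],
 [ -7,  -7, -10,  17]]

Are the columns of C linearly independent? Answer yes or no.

Row reduce C to echelon form.
R2 ← R2 − (5/7)·R1: [0, -15, 62/7, 120/7]
R3 ← R3 − (10/7)·R1: [0, -18, -30/7, 198/7]
R4 ← R4 + R1: [0, 0, 0, 0]
R3 ← R3 − (6/5)·R2: [0, 0, -522/35, 54/7]
3 pivots among 4 columns.
Only 3 < 4 pivot columns, so the columns are linearly dependent.

no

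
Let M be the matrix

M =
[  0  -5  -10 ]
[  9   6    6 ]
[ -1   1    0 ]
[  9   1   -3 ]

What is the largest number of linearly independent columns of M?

Row reduce to echelon form.
Swap R1 ↔ R2
R3 ← R3 + (1/9)·R1: [0, 5/3, 2/3]
R4 ← R4 − R1: [0, -5, -9]
R3 ← R3 + (1/3)·R2: [0, 0, -8/3]
R4 ← R4 − R2: [0, 0, 1]
R4 ← R4 + (3/8)·R3: [0, 0, 0]
Echelon form has 3 nonzero rows, so rank(M) = 3.
The rank gives the maximum number of linearly independent columns: 3.

3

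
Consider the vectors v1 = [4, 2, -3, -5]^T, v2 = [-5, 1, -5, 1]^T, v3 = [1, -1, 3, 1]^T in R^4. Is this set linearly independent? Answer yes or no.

Form the matrix with these vectors as rows and row reduce.
R2 ← R2 + (5/4)·R1: [0, 7/2, -35/4, -21/4]
R3 ← R3 − (1/4)·R1: [0, -3/2, 15/4, 9/4]
R3 ← R3 + (3/7)·R2: [0, 0, 0, 0]
2 nonzero rows, so the 3 vectors span a space of dimension 2.
Since 2 < 3, the vectors are linearly dependent.

no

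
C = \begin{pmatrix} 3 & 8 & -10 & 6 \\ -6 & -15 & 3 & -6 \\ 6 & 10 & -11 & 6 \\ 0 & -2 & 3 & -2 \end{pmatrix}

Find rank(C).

3

Row reduce to echelon form.
R2 ← R2 + (2)·R1: [0, 1, -17, 6]
R3 ← R3 − (2)·R1: [0, -6, 9, -6]
R3 ← R3 + (6)·R2: [0, 0, -93, 30]
R4 ← R4 + (2)·R2: [0, 0, -31, 10]
R4 ← R4 − (1/3)·R3: [0, 0, 0, 0]
Echelon form has 3 nonzero rows, so rank(C) = 3.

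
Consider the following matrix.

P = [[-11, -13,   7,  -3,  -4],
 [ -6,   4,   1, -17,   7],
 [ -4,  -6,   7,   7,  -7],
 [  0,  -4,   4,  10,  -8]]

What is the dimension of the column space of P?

4

Row reduce to echelon form.
R2 ← R2 − (6/11)·R1: [0, 122/11, -31/11, -169/11, 101/11]
R3 ← R3 − (4/11)·R1: [0, -14/11, 49/11, 89/11, -61/11]
R3 ← R3 + (7/61)·R2: [0, 0, 252/61, 386/61, -274/61]
R4 ← R4 + (22/61)·R2: [0, 0, 182/61, 272/61, -286/61]
R4 ← R4 − (13/18)·R3: [0, 0, 0, -1/9, -13/9]
Echelon form has 4 nonzero rows, so rank(P) = 4.
The column space has dimension equal to the rank: 4.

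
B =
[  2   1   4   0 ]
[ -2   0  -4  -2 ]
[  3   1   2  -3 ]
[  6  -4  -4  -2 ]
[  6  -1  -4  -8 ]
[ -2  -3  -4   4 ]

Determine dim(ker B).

Row reduce to echelon form.
R2 ← R2 + R1: [0, 1, 0, -2]
R3 ← R3 − (3/2)·R1: [0, -1/2, -4, -3]
R4 ← R4 − (3)·R1: [0, -7, -16, -2]
R5 ← R5 − (3)·R1: [0, -4, -16, -8]
R6 ← R6 + R1: [0, -2, 0, 4]
R3 ← R3 + (1/2)·R2: [0, 0, -4, -4]
R4 ← R4 + (7)·R2: [0, 0, -16, -16]
R5 ← R5 + (4)·R2: [0, 0, -16, -16]
R6 ← R6 + (2)·R2: [0, 0, 0, 0]
R4 ← R4 − (4)·R3: [0, 0, 0, 0]
R5 ← R5 − (4)·R3: [0, 0, 0, 0]
3 nonzero rows, so rank(B) = 3.
B has 4 columns; by rank–nullity, nullity = 4 − 3 = 1.

1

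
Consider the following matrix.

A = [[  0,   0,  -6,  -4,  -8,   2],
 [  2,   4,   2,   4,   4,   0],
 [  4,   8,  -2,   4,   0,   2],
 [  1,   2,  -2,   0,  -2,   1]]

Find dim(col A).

2

Row reduce to echelon form.
Swap R1 ↔ R2
R3 ← R3 − (2)·R1: [0, 0, -6, -4, -8, 2]
R4 ← R4 − (1/2)·R1: [0, 0, -3, -2, -4, 1]
R3 ← R3 − R2: [0, 0, 0, 0, 0, 0]
R4 ← R4 − (1/2)·R2: [0, 0, 0, 0, 0, 0]
Echelon form has 2 nonzero rows, so rank(A) = 2.
The column space has dimension equal to the rank: 2.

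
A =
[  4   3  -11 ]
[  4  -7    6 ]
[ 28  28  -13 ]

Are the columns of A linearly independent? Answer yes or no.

Row reduce A to echelon form.
R2 ← R2 − R1: [0, -10, 17]
R3 ← R3 − (7)·R1: [0, 7, 64]
R3 ← R3 + (7/10)·R2: [0, 0, 759/10]
3 pivots among 3 columns.
Every column is a pivot column, so the columns are linearly independent.

yes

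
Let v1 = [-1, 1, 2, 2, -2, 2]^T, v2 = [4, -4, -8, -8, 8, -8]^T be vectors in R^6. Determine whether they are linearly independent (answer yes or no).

no

Form the matrix with these vectors as rows and row reduce.
R2 ← R2 + (4)·R1: [0, 0, 0, 0, 0, 0]
1 nonzero row, so the 2 vectors span a space of dimension 1.
Since 1 < 2, the vectors are linearly dependent.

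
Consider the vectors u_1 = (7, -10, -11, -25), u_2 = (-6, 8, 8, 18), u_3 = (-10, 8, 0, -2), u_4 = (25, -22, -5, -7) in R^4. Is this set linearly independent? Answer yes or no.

Form the matrix with these vectors as rows and row reduce.
R2 ← R2 + (6/7)·R1: [0, -4/7, -10/7, -24/7]
R3 ← R3 + (10/7)·R1: [0, -44/7, -110/7, -264/7]
R4 ← R4 − (25/7)·R1: [0, 96/7, 240/7, 576/7]
R3 ← R3 − (11)·R2: [0, 0, 0, 0]
R4 ← R4 + (24)·R2: [0, 0, 0, 0]
2 nonzero rows, so the 4 vectors span a space of dimension 2.
Since 2 < 4, the vectors are linearly dependent.

no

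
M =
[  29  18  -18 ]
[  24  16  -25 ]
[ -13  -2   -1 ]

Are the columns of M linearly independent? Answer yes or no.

yes

Row reduce M to echelon form.
R2 ← R2 − (24/29)·R1: [0, 32/29, -293/29]
R3 ← R3 + (13/29)·R1: [0, 176/29, -263/29]
R3 ← R3 − (11/2)·R2: [0, 0, 93/2]
3 pivots among 3 columns.
Every column is a pivot column, so the columns are linearly independent.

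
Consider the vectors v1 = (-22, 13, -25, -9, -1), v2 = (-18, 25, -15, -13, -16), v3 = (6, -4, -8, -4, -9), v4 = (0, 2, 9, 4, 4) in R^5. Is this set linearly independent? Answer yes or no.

yes

Form the matrix with these vectors as rows and row reduce.
R2 ← R2 − (9/11)·R1: [0, 158/11, 60/11, -62/11, -167/11]
R3 ← R3 + (3/11)·R1: [0, -5/11, -163/11, -71/11, -102/11]
R3 ← R3 + (5/158)·R2: [0, 0, -1157/79, -524/79, -1541/158]
R4 ← R4 − (11/79)·R2: [0, 0, 651/79, 378/79, 483/79]
R4 ← R4 + (651/1157)·R3: [0, 0, 0, 1218/1157, 1449/2314]
4 nonzero rows, so the 4 vectors span a space of dimension 4.
Since 4 = 4, the vectors are linearly independent.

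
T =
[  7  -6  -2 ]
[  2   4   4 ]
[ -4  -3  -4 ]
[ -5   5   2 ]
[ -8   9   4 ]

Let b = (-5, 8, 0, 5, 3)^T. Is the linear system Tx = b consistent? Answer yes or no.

Row reduce the augmented matrix [T | b].
R2 ← R2 − (2/7)·R1: [0, 40/7, 32/7, 66/7]
R3 ← R3 + (4/7)·R1: [0, -45/7, -36/7, -20/7]
R4 ← R4 + (5/7)·R1: [0, 5/7, 4/7, 10/7]
R5 ← R5 + (8/7)·R1: [0, 15/7, 12/7, -19/7]
R3 ← R3 + (9/8)·R2: [0, 0, 0, 31/4]
R4 ← R4 − (1/8)·R2: [0, 0, 0, 1/4]
R5 ← R5 − (3/8)·R2: [0, 0, 0, -25/4]
R4 ← R4 − (1/31)·R3: [0, 0, 0, 0]
R5 ← R5 + (25/31)·R3: [0, 0, 0, 0]
The echelon form has 3 nonzero rows; the last pivot sits in the augmented column, so rank(T) = 2 but rank([T|b]) = 3.
Since the ranks differ, the system is inconsistent.

no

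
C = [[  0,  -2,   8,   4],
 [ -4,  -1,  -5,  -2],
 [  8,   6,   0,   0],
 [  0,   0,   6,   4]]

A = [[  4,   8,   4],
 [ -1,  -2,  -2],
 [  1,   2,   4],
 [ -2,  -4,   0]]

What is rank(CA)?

2

First compute CA:
[[  2,   4,  36],
 [-16, -32, -34],
 [ 26,  52,  20],
 [ -2,  -4,  24]]
Now row reduce the product.
R2 ← R2 + (8)·R1: [0, 0, 254]
R3 ← R3 − (13)·R1: [0, 0, -448]
R4 ← R4 + R1: [0, 0, 60]
R3 ← R3 + (224/127)·R2: [0, 0, 0]
R4 ← R4 − (30/127)·R2: [0, 0, 0]
2 nonzero rows, so rank(CA) = 2.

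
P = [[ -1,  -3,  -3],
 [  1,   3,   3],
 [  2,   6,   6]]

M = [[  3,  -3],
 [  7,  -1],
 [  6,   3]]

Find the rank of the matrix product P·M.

First compute PM:
[[-42,  -3],
 [ 42,   3],
 [ 84,   6]]
Now row reduce the product.
R2 ← R2 + R1: [0, 0]
R3 ← R3 + (2)·R1: [0, 0]
1 nonzero row, so rank(PM) = 1.

1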